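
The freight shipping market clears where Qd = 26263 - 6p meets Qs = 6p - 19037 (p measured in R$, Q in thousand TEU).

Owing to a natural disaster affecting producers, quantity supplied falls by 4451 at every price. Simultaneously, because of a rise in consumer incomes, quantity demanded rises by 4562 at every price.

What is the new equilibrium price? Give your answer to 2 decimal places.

Initially, 26263 - 6p = 6p - 19037, so 45300 = 12p and p = 3775, Q = 3613.
The new curves are Qd = 30825 - 6p (demand) and Qs = 6p - 23488 (supply).
Equate the new curves: 30825 - 6p = 6p - 23488, giving 54313 = 12p, p = 54313/12 ≈ 4526.0833, Q = 3668.5.

4526.08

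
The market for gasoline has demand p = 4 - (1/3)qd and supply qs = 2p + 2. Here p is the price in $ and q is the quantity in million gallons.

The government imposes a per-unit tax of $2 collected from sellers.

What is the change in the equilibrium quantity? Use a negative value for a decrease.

-2.4

Original equilibrium: 12 - 3p = 2p + 2 gives 10 = 5p, so p = 2 and q = 6.
Since sellers keep the price net of the tax, the effective supply curve becomes qs = 2p - 2.
Setting them equal: 12 - 3p = 2p - 2 → 14 = 5p, so p = 2.8 and q = 3.6.
Δq = 3.6 − 6 = -2.4.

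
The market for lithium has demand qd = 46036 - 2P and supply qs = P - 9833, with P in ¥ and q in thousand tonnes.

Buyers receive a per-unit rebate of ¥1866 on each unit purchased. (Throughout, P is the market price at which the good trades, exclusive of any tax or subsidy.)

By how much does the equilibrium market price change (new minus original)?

+1244

Initially, 46036 - 2P = P - 9833, so 55869 = 3P and P = 18623, q = 8790.
Since buyers' out-of-pocket price is the market price minus the rebate, the effective demand curve becomes qd = 49768 - 2P.
Setting them equal: 49768 - 2P = P - 9833 → 59601 = 3P, so P = 19867 and q = 10034.
ΔP = 19867 − 18623 = +1244.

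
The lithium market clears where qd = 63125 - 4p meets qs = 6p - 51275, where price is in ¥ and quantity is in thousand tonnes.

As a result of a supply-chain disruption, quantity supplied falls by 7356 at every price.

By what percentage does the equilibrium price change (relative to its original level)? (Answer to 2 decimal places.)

Initially, 63125 - 4p = 6p - 51275, so 114400 = 10p and p = 11440, q = 17365.
The new curves are qd = 63125 - 4p (demand) and qs = 6p - 58631 (supply).
Clearing the new market: 63125 - 4p = 6p - 58631, so p = 12175.6 and q = 14422.6.
%Δp = (12175.6 − 11440) / 11440 × 100 = +6.43%.

+6.43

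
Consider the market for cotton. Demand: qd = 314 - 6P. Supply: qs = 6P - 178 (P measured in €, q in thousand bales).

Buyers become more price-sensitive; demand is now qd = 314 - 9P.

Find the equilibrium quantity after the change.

18.8

Initially, 314 - 6P = 6P - 178, so 492 = 12P and P = 41, q = 68.
The new curves are qd = 314 - 9P (demand) and qs = 6P - 178 (supply).
New equilibrium: 314 - 9P = 6P - 178 ⇒ 492 = 15P ⇒ P = 32.8, q = 18.8.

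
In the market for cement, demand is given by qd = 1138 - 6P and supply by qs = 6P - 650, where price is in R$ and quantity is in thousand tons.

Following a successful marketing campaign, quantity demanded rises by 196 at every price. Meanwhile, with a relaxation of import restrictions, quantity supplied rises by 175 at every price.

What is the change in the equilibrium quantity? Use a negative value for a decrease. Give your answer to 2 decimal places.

Solve the original market: 1138 - 6P = 6P - 650, hence P = 149 and q = 244.
With the change applied: demand qd = 1334 - 6P, supply qs = 6P - 475.
New equilibrium: 1334 - 6P = 6P - 475 ⇒ 1809 = 12P ⇒ P = 150.75, q = 429.5.
Δq = 429.5 − 244 = +185.50.

+185.50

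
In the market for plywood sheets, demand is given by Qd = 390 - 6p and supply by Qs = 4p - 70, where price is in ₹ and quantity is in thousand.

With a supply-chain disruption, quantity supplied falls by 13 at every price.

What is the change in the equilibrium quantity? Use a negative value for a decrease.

-7.8

Initially, 390 - 6p = 4p - 70, so 460 = 10p and p = 46, Q = 114.
After the shift, demand is Qd = 390 - 6p and supply is Qs = 4p - 83.
Equate the new curves: 390 - 6p = 4p - 83, giving 473 = 10p, p = 47.3, Q = 106.2.
ΔQ = 106.2 − 114 = -7.8.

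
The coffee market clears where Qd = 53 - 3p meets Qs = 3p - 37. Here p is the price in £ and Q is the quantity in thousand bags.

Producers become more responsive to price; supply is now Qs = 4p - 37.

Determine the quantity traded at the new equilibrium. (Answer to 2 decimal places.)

14.43

Solve the original market: 53 - 3p = 3p - 37, hence p = 15 and Q = 8.
The new curves are Qd = 53 - 3p (demand) and Qs = 4p - 37 (supply).
Clearing the new market: 53 - 3p = 4p - 37, so p = 90/7 ≈ 12.8571 and Q = 101/7 ≈ 14.4286.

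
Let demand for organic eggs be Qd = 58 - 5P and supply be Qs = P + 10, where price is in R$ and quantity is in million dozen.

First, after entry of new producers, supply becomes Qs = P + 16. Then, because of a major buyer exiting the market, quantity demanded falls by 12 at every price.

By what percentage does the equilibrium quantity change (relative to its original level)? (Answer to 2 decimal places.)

Solve the original market: 58 - 5P = P + 10, hence P = 8 and Q = 18.
The new curves are Qd = 46 - 5P (demand) and Qs = P + 16 (supply).
New equilibrium: 46 - 5P = P + 16 ⇒ 30 = 6P ⇒ P = 5, Q = 21.
%ΔQ = (21 − 18) / 18 × 100 = +16.67%.

+16.67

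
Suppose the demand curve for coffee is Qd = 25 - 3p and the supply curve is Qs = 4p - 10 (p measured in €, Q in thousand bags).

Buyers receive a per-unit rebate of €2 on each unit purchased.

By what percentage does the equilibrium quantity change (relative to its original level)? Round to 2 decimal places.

Solve the original market: 25 - 3p = 4p - 10, hence p = 5 and Q = 10.
Since buyers' out-of-pocket price is the market price minus the rebate, the effective demand curve becomes Qd = 31 - 3p.
New equilibrium: 31 - 3p = 4p - 10 ⇒ 41 = 7p ⇒ p = 41/7 ≈ 5.8571, Q = 94/7 ≈ 13.4286.
%ΔQ = (13.4286 − 10) / 10 × 100 = +34.29%.

+34.29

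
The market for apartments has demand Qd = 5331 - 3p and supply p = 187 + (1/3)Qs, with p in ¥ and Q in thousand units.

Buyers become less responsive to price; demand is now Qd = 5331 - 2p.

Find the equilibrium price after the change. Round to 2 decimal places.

Initially, 5331 - 3p = 3p - 561, so 5892 = 6p and p = 982, Q = 2385.
With the change applied: demand Qd = 5331 - 2p, supply Qs = 3p - 561.
Equate the new curves: 5331 - 2p = 3p - 561, giving 5892 = 5p, p = 1178.4, Q = 2974.2.

1178.40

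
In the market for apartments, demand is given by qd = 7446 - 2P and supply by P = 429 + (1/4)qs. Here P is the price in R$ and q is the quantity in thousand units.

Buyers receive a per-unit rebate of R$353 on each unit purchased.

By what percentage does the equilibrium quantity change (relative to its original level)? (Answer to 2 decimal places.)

Initially, 7446 - 2P = 4P - 1716, so 9162 = 6P and P = 1527, q = 4392.
Since buyers' out-of-pocket price is the market price minus the rebate, the effective demand curve becomes qd = 8152 - 2P.
Equate the new curves: 8152 - 2P = 4P - 1716, giving 9868 = 6P, P = 4934/3 ≈ 1644.6667, q = 14588/3 ≈ 4862.6667.
%Δq = (4862.6667 − 4392) / 4392 × 100 = +10.72%.

+10.72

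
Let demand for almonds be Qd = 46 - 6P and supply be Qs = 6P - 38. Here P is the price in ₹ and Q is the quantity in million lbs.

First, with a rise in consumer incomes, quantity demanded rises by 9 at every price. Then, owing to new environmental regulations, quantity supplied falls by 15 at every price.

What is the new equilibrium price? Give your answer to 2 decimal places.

9.00

Original equilibrium: 46 - 6P = 6P - 38 gives 84 = 12P, so P = 7 and Q = 4.
With the change applied: demand Qd = 55 - 6P, supply Qs = 6P - 53.
New equilibrium: 55 - 6P = 6P - 53 ⇒ 108 = 12P ⇒ P = 9, Q = 1.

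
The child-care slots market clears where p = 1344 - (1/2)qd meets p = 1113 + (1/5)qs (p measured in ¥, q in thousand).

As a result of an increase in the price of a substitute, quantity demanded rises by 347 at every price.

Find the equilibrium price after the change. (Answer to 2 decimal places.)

Original equilibrium: 2688 - 2p = 5p - 5565 gives 8253 = 7p, so p = 1179 and q = 330.
After the shift, demand is qd = 3035 - 2p and supply is qs = 5p - 5565.
Clearing the new market: 3035 - 2p = 5p - 5565, so p = 8600/7 ≈ 1228.5714 and q = 4045/7 ≈ 577.8571.

1228.57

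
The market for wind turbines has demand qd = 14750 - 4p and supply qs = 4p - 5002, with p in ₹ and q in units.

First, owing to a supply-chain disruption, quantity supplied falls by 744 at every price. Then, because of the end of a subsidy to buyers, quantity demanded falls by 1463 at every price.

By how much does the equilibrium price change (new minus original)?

-89.875

Original equilibrium: 14750 - 4p = 4p - 5002 gives 19752 = 8p, so p = 2469 and q = 4874.
The shock moves the curves to qd = 13287 - 4p and qs = 4p - 5746.
New equilibrium: 13287 - 4p = 4p - 5746 ⇒ 19033 = 8p ⇒ p = 2379.125, q = 3770.5.
Δp = 2379.125 − 2469 = -89.875.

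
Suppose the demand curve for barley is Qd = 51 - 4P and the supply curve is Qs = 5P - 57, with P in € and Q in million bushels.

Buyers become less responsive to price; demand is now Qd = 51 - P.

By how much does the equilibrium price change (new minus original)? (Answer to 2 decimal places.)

+6.00

Original equilibrium: 51 - 4P = 5P - 57 gives 108 = 9P, so P = 12 and Q = 3.
The shock moves the curves to Qd = 51 - P and Qs = 5P - 57.
Setting them equal: 51 - P = 5P - 57 → 108 = 6P, so P = 18 and Q = 33.
ΔP = 18 − 12 = +6.00.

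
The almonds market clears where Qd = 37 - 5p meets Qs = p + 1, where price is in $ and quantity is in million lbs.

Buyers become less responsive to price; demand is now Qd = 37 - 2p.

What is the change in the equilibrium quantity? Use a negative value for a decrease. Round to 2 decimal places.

+6.00

Original equilibrium: 37 - 5p = p + 1 gives 36 = 6p, so p = 6 and Q = 7.
After the shift, demand is Qd = 37 - 2p and supply is Qs = p + 1.
Equate the new curves: 37 - 2p = p + 1, giving 36 = 3p, p = 12, Q = 13.
ΔQ = 13 − 7 = +6.00.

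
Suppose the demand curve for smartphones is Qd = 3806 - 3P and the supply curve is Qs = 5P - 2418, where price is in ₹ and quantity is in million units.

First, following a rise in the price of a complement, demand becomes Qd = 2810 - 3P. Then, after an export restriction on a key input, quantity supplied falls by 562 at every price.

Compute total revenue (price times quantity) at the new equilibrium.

Initially, 3806 - 3P = 5P - 2418, so 6224 = 8P and P = 778, Q = 1472.
The shock moves the curves to Qd = 2810 - 3P and Qs = 5P - 2980.
Setting them equal: 2810 - 3P = 5P - 2980 → 5790 = 8P, so P = 723.75 and Q = 638.75.
New expenditure = 723.75 × 638.75 = 462295.3125.

462295.3125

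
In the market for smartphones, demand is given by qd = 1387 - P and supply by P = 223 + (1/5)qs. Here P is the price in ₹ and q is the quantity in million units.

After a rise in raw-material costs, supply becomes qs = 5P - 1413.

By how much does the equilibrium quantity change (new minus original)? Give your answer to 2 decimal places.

-49.67

Solve the original market: 1387 - P = 5P - 1115, hence P = 417 and q = 970.
The shock moves the curves to qd = 1387 - P and qs = 5P - 1413.
New equilibrium: 1387 - P = 5P - 1413 ⇒ 2800 = 6P ⇒ P = 1400/3 ≈ 466.6667, q = 2761/3 ≈ 920.3333.
Δq = 920.3333 − 970 = -49.67.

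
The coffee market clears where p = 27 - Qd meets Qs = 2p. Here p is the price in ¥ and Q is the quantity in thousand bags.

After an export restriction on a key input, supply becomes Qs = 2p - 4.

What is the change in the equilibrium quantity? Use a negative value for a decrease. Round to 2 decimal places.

-1.33

Initially, 27 - p = 2p, so 27 = 3p and p = 9, Q = 18.
The shock moves the curves to Qd = 27 - p and Qs = 2p - 4.
Setting them equal: 27 - p = 2p - 4 → 31 = 3p, so p = 31/3 ≈ 10.3333 and Q = 50/3 ≈ 16.6667.
ΔQ = 16.6667 − 18 = -1.33.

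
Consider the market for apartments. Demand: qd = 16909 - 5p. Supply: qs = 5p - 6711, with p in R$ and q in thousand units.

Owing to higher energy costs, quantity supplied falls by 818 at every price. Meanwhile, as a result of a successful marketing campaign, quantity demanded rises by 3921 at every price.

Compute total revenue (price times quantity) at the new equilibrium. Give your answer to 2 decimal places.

Before the shock: 16909 - 5p = 5p - 6711 ⇒ 23620 = 10p ⇒ p = 2362, q = 5099.
The new curves are qd = 20830 - 5p (demand) and qs = 5p - 7529 (supply).
Clearing the new market: 20830 - 5p = 5p - 7529, so p = 2835.9 and q = 6650.5.
New expenditure = 2835.9 × 6650.5 = 18860152.95.

18860152.95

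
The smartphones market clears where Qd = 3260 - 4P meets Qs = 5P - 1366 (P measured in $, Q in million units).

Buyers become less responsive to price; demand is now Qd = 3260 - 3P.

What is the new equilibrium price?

Before the shock: 3260 - 4P = 5P - 1366 ⇒ 4626 = 9P ⇒ P = 514, Q = 1204.
After the shift, demand is Qd = 3260 - 3P and supply is Qs = 5P - 1366.
Clearing the new market: 3260 - 3P = 5P - 1366, so P = 578.25 and Q = 1525.25.

578.25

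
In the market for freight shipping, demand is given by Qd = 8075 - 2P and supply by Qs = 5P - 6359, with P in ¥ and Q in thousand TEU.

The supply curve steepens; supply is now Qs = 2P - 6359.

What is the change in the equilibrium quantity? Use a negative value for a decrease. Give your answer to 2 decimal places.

-3093.00

Initially, 8075 - 2P = 5P - 6359, so 14434 = 7P and P = 2062, Q = 3951.
After the shift, demand is Qd = 8075 - 2P and supply is Qs = 2P - 6359.
New equilibrium: 8075 - 2P = 2P - 6359 ⇒ 14434 = 4P ⇒ P = 3608.5, Q = 858.
ΔQ = 858 − 3951 = -3093.00.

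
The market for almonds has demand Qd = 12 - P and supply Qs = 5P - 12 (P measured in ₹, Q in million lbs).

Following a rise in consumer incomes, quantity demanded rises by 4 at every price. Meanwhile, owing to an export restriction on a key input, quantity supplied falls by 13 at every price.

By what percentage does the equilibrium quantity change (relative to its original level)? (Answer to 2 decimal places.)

Before the shock: 12 - P = 5P - 12 ⇒ 24 = 6P ⇒ P = 4, Q = 8.
The shock moves the curves to Qd = 16 - P and Qs = 5P - 25.
Equate the new curves: 16 - P = 5P - 25, giving 41 = 6P, P = 41/6 ≈ 6.8333, Q = 55/6 ≈ 9.1667.
%ΔQ = (9.1667 − 8) / 8 × 100 = +14.58%.

+14.58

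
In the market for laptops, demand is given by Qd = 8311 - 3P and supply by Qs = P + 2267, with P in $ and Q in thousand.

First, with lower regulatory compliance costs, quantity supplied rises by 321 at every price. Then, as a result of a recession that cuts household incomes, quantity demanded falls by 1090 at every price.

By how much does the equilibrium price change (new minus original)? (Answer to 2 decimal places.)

-352.75

Original equilibrium: 8311 - 3P = P + 2267 gives 6044 = 4P, so P = 1511 and Q = 3778.
The shock moves the curves to Qd = 7221 - 3P and Qs = P + 2588.
Equate the new curves: 7221 - 3P = P + 2588, giving 4633 = 4P, P = 1158.25, Q = 3746.25.
ΔP = 1158.25 − 1511 = -352.75.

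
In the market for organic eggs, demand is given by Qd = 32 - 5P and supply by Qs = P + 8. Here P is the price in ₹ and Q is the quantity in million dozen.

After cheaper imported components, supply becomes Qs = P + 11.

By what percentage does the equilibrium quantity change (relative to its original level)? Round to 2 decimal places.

Solve the original market: 32 - 5P = P + 8, hence P = 4 and Q = 12.
The shock moves the curves to Qd = 32 - 5P and Qs = P + 11.
Setting them equal: 32 - 5P = P + 11 → 21 = 6P, so P = 3.5 and Q = 14.5.
%ΔQ = (14.5 − 12) / 12 × 100 = +20.83%.

+20.83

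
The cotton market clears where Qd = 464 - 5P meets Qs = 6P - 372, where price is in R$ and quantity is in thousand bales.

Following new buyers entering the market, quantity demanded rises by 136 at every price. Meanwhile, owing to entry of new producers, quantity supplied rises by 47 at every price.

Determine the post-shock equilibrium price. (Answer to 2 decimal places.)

Initially, 464 - 5P = 6P - 372, so 836 = 11P and P = 76, Q = 84.
With the change applied: demand Qd = 600 - 5P, supply Qs = 6P - 325.
New equilibrium: 600 - 5P = 6P - 325 ⇒ 925 = 11P ⇒ P = 925/11 ≈ 84.0909, Q = 1975/11 ≈ 179.5455.

84.09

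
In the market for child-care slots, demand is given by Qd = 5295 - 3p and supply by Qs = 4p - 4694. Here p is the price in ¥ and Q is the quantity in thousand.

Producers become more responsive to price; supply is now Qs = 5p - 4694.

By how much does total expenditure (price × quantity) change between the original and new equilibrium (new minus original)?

+487298.203125

Initially, 5295 - 3p = 4p - 4694, so 9989 = 7p and p = 1427, Q = 1014.
With the change applied: demand Qd = 5295 - 3p, supply Qs = 5p - 4694.
Equate the new curves: 5295 - 3p = 5p - 4694, giving 9989 = 8p, p = 1248.625, Q = 1549.125.
Expenditure moves from 1427×1014 = 1446978 to 1248.625×1549.125 = 1934276.203125; change = +487298.203125.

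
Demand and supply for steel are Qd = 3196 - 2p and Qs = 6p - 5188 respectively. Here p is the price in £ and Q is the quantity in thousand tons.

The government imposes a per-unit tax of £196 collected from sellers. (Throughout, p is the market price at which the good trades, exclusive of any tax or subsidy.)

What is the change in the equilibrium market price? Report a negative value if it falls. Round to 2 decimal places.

Before the shock: 3196 - 2p = 6p - 5188 ⇒ 8384 = 8p ⇒ p = 1048, Q = 1100.
Since sellers keep the price net of the tax, the effective supply curve becomes Qs = 6p - 6364.
Clearing the new market: 3196 - 2p = 6p - 6364, so p = 1195 and Q = 806.
Δp = 1195 − 1048 = +147.00.

+147.00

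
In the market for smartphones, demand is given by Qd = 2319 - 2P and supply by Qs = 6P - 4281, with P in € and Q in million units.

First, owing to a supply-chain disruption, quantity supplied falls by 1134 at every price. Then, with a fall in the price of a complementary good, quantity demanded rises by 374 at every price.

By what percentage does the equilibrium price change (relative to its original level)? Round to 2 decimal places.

+22.85

Initially, 2319 - 2P = 6P - 4281, so 6600 = 8P and P = 825, Q = 669.
With the change applied: demand Qd = 2693 - 2P, supply Qs = 6P - 5415.
New equilibrium: 2693 - 2P = 6P - 5415 ⇒ 8108 = 8P ⇒ P = 1013.5, Q = 666.
%ΔP = (1013.5 − 825) / 825 × 100 = +22.85%.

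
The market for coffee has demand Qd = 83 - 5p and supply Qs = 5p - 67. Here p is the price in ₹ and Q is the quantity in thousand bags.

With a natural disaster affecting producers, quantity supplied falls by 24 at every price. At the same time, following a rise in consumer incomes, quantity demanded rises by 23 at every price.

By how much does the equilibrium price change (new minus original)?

+4.7

Original equilibrium: 83 - 5p = 5p - 67 gives 150 = 10p, so p = 15 and Q = 8.
The shock moves the curves to Qd = 106 - 5p and Qs = 5p - 91.
Clearing the new market: 106 - 5p = 5p - 91, so p = 19.7 and Q = 7.5.
Δp = 19.7 − 15 = +4.7.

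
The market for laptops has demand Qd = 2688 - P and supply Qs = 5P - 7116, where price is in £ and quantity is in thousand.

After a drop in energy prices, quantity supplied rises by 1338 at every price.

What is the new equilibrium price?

Original equilibrium: 2688 - P = 5P - 7116 gives 9804 = 6P, so P = 1634 and Q = 1054.
With the change applied: demand Qd = 2688 - P, supply Qs = 5P - 5778.
Clearing the new market: 2688 - P = 5P - 5778, so P = 1411 and Q = 1277.

1411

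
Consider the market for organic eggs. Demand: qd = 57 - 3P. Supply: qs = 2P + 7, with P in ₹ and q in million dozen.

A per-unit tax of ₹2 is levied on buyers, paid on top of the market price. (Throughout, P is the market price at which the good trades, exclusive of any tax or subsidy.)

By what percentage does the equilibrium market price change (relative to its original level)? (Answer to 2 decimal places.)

Solve the original market: 57 - 3P = 2P + 7, hence P = 10 and q = 27.
Since buyers pay the price plus the tax, the effective demand curve becomes qd = 51 - 3P.
Setting them equal: 51 - 3P = 2P + 7 → 44 = 5P, so P = 8.8 and q = 24.6.
%ΔP = (8.8 − 10) / 10 × 100 = -12.00%.

-12.00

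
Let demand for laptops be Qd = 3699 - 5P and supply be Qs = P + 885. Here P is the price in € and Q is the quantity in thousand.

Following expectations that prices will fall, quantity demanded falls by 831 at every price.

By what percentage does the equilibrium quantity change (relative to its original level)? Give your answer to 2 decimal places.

-10.23

Before the shock: 3699 - 5P = P + 885 ⇒ 2814 = 6P ⇒ P = 469, Q = 1354.
With the change applied: demand Qd = 2868 - 5P, supply Qs = P + 885.
New equilibrium: 2868 - 5P = P + 885 ⇒ 1983 = 6P ⇒ P = 330.5, Q = 1215.5.
%ΔQ = (1215.5 − 1354) / 1354 × 100 = -10.23%.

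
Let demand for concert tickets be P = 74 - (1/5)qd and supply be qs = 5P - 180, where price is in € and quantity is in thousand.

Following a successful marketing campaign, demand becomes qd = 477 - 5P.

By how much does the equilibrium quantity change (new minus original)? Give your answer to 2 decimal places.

Before the shock: 370 - 5P = 5P - 180 ⇒ 550 = 10P ⇒ P = 55, q = 95.
After the shift, demand is qd = 477 - 5P and supply is qs = 5P - 180.
New equilibrium: 477 - 5P = 5P - 180 ⇒ 657 = 10P ⇒ P = 65.7, q = 148.5.
Δq = 148.5 − 95 = +53.50.

+53.50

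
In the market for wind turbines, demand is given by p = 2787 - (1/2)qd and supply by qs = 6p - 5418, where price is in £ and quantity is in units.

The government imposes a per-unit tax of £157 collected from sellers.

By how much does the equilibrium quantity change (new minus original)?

Original equilibrium: 5574 - 2p = 6p - 5418 gives 10992 = 8p, so p = 1374 and q = 2826.
Since sellers keep the price net of the tax, the effective supply curve becomes qs = 6p - 6360.
Clearing the new market: 5574 - 2p = 6p - 6360, so p = 1491.75 and q = 2590.5.
Δq = 2590.5 − 2826 = -235.5.

-235.5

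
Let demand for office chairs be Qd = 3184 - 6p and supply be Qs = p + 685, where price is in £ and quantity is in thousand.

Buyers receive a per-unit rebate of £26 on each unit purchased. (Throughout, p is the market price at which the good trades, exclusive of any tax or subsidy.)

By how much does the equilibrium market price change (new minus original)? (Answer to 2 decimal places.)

+22.29

Solve the original market: 3184 - 6p = p + 685, hence p = 357 and Q = 1042.
Since buyers' out-of-pocket price is the market price minus the rebate, the effective demand curve becomes Qd = 3340 - 6p.
Setting them equal: 3340 - 6p = p + 685 → 2655 = 7p, so p = 2655/7 ≈ 379.2857 and Q = 7450/7 ≈ 1064.2857.
Δp = 379.2857 − 357 = +22.29.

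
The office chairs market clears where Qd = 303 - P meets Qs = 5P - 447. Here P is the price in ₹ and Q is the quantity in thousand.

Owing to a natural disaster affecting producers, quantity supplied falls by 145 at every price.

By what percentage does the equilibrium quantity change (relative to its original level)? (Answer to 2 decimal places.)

-13.58

Solve the original market: 303 - P = 5P - 447, hence P = 125 and Q = 178.
With the change applied: demand Qd = 303 - P, supply Qs = 5P - 592.
Setting them equal: 303 - P = 5P - 592 → 895 = 6P, so P = 895/6 ≈ 149.1667 and Q = 923/6 ≈ 153.8333.
%ΔQ = (153.8333 − 178) / 178 × 100 = -13.58%.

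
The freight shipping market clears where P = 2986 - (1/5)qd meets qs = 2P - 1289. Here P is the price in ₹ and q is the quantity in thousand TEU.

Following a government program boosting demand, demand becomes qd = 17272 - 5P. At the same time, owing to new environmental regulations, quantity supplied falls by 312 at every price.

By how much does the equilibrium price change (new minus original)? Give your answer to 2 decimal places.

Initially, 14930 - 5P = 2P - 1289, so 16219 = 7P and P = 2317, q = 3345.
The new curves are qd = 17272 - 5P (demand) and qs = 2P - 1601 (supply).
New equilibrium: 17272 - 5P = 2P - 1601 ⇒ 18873 = 7P ⇒ P = 18873/7 ≈ 2696.1429, q = 26539/7 ≈ 3791.2857.
ΔP = 2696.1429 − 2317 = +379.14.

+379.14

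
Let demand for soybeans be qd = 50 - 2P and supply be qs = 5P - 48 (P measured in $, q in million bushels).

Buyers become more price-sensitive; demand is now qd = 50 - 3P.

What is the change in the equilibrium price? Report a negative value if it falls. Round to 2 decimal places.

Before the shock: 50 - 2P = 5P - 48 ⇒ 98 = 7P ⇒ P = 14, q = 22.
After the shift, demand is qd = 50 - 3P and supply is qs = 5P - 48.
New equilibrium: 50 - 3P = 5P - 48 ⇒ 98 = 8P ⇒ P = 12.25, q = 13.25.
ΔP = 12.25 − 14 = -1.75.

-1.75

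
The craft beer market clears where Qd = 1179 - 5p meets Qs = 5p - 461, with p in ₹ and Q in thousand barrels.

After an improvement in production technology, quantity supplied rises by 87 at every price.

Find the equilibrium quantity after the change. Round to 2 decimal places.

402.50

Original equilibrium: 1179 - 5p = 5p - 461 gives 1640 = 10p, so p = 164 and Q = 359.
With the change applied: demand Qd = 1179 - 5p, supply Qs = 5p - 374.
New equilibrium: 1179 - 5p = 5p - 374 ⇒ 1553 = 10p ⇒ p = 155.3, Q = 402.5.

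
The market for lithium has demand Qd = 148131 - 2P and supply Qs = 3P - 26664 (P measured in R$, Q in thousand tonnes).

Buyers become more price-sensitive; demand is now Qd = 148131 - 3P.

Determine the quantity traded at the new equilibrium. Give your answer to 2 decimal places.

Solve the original market: 148131 - 2P = 3P - 26664, hence P = 34959 and Q = 78213.
With the change applied: demand Qd = 148131 - 3P, supply Qs = 3P - 26664.
New equilibrium: 148131 - 3P = 3P - 26664 ⇒ 174795 = 6P ⇒ P = 29132.5, Q = 60733.5.

60733.50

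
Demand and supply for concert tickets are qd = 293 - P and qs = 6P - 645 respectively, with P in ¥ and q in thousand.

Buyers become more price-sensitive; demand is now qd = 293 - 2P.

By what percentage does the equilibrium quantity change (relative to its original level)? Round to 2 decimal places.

Before the shock: 293 - P = 6P - 645 ⇒ 938 = 7P ⇒ P = 134, q = 159.
With the change applied: demand qd = 293 - 2P, supply qs = 6P - 645.
Clearing the new market: 293 - 2P = 6P - 645, so P = 117.25 and q = 58.5.
%Δq = (58.5 − 159) / 159 × 100 = -63.21%.

-63.21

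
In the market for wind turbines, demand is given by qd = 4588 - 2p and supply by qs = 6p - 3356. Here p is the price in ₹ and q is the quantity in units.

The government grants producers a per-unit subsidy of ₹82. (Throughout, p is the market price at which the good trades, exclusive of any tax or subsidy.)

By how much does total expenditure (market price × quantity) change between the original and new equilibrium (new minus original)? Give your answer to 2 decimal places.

Original equilibrium: 4588 - 2p = 6p - 3356 gives 7944 = 8p, so p = 993 and q = 2602.
Since sellers receive the price plus the subsidy, the effective supply curve becomes qs = 6p - 2864.
Clearing the new market: 4588 - 2p = 6p - 2864, so p = 931.5 and q = 2725.
Expenditure moves from 993×2602 = 2583786 to 931.5×2725 = 2538337.5; change = -45448.50.

-45448.50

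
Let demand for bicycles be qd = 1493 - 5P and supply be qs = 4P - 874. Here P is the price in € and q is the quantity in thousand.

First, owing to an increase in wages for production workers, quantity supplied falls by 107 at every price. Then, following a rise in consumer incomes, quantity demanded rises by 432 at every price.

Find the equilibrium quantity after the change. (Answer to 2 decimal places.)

Solve the original market: 1493 - 5P = 4P - 874, hence P = 263 and q = 178.
The shock moves the curves to qd = 1925 - 5P and qs = 4P - 981.
Equate the new curves: 1925 - 5P = 4P - 981, giving 2906 = 9P, P = 2906/9 ≈ 322.8889, q = 2795/9 ≈ 310.5556.

310.56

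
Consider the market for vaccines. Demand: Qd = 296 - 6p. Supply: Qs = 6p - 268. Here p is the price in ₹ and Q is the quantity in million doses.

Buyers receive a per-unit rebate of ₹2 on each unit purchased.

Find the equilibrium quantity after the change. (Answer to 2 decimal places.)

20.00

Original equilibrium: 296 - 6p = 6p - 268 gives 564 = 12p, so p = 47 and Q = 14.
Since buyers' out-of-pocket price is the market price minus the rebate, the effective demand curve becomes Qd = 308 - 6p.
Equate the new curves: 308 - 6p = 6p - 268, giving 576 = 12p, p = 48, Q = 20.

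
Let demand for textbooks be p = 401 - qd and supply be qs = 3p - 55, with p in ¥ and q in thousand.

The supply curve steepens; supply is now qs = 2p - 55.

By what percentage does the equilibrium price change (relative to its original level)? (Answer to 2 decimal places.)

Initially, 401 - p = 3p - 55, so 456 = 4p and p = 114, q = 287.
The new curves are qd = 401 - p (demand) and qs = 2p - 55 (supply).
Setting them equal: 401 - p = 2p - 55 → 456 = 3p, so p = 152 and q = 249.
%Δp = (152 − 114) / 114 × 100 = +33.33%.

+33.33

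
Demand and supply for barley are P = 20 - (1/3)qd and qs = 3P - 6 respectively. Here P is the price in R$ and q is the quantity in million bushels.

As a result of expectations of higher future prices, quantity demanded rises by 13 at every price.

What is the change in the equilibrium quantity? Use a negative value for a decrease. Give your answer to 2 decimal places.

Initially, 60 - 3P = 3P - 6, so 66 = 6P and P = 11, q = 27.
The new curves are qd = 73 - 3P (demand) and qs = 3P - 6 (supply).
Clearing the new market: 73 - 3P = 3P - 6, so P = 79/6 ≈ 13.1667 and q = 33.5.
Δq = 33.5 − 27 = +6.50.

+6.50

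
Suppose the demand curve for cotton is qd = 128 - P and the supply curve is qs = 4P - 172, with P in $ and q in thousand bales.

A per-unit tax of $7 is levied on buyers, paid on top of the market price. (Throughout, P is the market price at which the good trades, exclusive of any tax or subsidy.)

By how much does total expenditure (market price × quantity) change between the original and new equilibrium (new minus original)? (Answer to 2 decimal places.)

-423.36

Original equilibrium: 128 - P = 4P - 172 gives 300 = 5P, so P = 60 and q = 68.
Since buyers pay the price plus the tax, the effective demand curve becomes qd = 121 - P.
New equilibrium: 121 - P = 4P - 172 ⇒ 293 = 5P ⇒ P = 58.6, q = 62.4.
Expenditure moves from 60×68 = 4080 to 58.6×62.4 = 3656.64; change = -423.36.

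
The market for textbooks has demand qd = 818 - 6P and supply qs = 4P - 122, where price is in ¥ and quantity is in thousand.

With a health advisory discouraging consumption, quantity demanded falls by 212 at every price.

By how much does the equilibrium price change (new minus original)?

-21.2

Solve the original market: 818 - 6P = 4P - 122, hence P = 94 and q = 254.
After the shift, demand is qd = 606 - 6P and supply is qs = 4P - 122.
Setting them equal: 606 - 6P = 4P - 122 → 728 = 10P, so P = 72.8 and q = 169.2.
ΔP = 72.8 − 94 = -21.2.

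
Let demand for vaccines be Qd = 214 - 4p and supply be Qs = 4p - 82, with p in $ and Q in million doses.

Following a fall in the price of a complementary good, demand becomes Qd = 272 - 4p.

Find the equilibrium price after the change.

Before the shock: 214 - 4p = 4p - 82 ⇒ 296 = 8p ⇒ p = 37, Q = 66.
After the shift, demand is Qd = 272 - 4p and supply is Qs = 4p - 82.
Clearing the new market: 272 - 4p = 4p - 82, so p = 44.25 and Q = 95.

44.25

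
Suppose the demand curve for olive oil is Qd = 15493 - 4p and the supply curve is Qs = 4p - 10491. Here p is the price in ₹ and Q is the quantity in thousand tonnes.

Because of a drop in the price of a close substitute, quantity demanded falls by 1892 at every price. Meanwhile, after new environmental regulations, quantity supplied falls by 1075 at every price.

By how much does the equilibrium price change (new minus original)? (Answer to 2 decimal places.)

-102.13

Solve the original market: 15493 - 4p = 4p - 10491, hence p = 3248 and Q = 2501.
The shock moves the curves to Qd = 13601 - 4p and Qs = 4p - 11566.
Clearing the new market: 13601 - 4p = 4p - 11566, so p = 3145.875 and Q = 1017.5.
Δp = 3145.875 − 3248 = -102.13.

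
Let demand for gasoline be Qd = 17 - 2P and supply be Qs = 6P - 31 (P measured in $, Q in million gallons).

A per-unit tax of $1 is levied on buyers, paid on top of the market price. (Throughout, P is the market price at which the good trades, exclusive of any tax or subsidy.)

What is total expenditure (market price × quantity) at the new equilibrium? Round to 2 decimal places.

20.13

Solve the original market: 17 - 2P = 6P - 31, hence P = 6 and Q = 5.
Since buyers pay the price plus the tax, the effective demand curve becomes Qd = 15 - 2P.
Equate the new curves: 15 - 2P = 6P - 31, giving 46 = 8P, P = 5.75, Q = 3.5.
New expenditure = 5.75 × 3.5 = 20.13.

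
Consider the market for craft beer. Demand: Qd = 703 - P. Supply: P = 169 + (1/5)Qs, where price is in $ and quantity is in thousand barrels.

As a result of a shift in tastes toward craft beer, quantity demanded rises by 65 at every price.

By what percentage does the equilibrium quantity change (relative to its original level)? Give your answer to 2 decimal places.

Solve the original market: 703 - P = 5P - 845, hence P = 258 and Q = 445.
With the change applied: demand Qd = 768 - P, supply Qs = 5P - 845.
Setting them equal: 768 - P = 5P - 845 → 1613 = 6P, so P = 1613/6 ≈ 268.8333 and Q = 2995/6 ≈ 499.1667.
%ΔQ = (499.1667 − 445) / 445 × 100 = +12.17%.

+12.17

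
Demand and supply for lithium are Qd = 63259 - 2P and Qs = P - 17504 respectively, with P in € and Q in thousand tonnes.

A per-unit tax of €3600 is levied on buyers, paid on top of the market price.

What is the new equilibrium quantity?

Solve the original market: 63259 - 2P = P - 17504, hence P = 26921 and Q = 9417.
Since buyers pay the price plus the tax, the effective demand curve becomes Qd = 56059 - 2P.
New equilibrium: 56059 - 2P = P - 17504 ⇒ 73563 = 3P ⇒ P = 24521, Q = 7017.

7017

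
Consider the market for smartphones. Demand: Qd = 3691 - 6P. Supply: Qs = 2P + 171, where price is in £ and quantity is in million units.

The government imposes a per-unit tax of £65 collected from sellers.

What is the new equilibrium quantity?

Original equilibrium: 3691 - 6P = 2P + 171 gives 3520 = 8P, so P = 440 and Q = 1051.
Since sellers keep the price net of the tax, the effective supply curve becomes Qs = 2P + 41.
Setting them equal: 3691 - 6P = 2P + 41 → 3650 = 8P, so P = 456.25 and Q = 953.5.

953.5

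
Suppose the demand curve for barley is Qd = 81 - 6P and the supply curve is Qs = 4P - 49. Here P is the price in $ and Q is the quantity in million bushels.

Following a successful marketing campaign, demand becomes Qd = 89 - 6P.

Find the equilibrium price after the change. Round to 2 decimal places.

Original equilibrium: 81 - 6P = 4P - 49 gives 130 = 10P, so P = 13 and Q = 3.
The shock moves the curves to Qd = 89 - 6P and Qs = 4P - 49.
New equilibrium: 89 - 6P = 4P - 49 ⇒ 138 = 10P ⇒ P = 13.8, Q = 6.2.

13.80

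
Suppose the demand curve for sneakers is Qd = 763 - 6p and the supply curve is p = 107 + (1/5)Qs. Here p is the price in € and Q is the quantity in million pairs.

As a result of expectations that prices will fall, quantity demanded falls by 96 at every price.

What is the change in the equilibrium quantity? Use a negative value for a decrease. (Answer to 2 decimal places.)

Solve the original market: 763 - 6p = 5p - 535, hence p = 118 and Q = 55.
The new curves are Qd = 667 - 6p (demand) and Qs = 5p - 535 (supply).
New equilibrium: 667 - 6p = 5p - 535 ⇒ 1202 = 11p ⇒ p = 1202/11 ≈ 109.2727, Q = 125/11 ≈ 11.3636.
ΔQ = 11.3636 − 55 = -43.64.

-43.64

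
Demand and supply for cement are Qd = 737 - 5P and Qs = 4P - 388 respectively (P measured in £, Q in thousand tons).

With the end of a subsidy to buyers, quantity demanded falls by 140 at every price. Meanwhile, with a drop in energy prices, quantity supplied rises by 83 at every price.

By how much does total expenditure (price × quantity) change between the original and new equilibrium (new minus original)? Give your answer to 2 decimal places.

Initially, 737 - 5P = 4P - 388, so 1125 = 9P and P = 125, Q = 112.
With the change applied: demand Qd = 597 - 5P, supply Qs = 4P - 305.
Clearing the new market: 597 - 5P = 4P - 305, so P = 902/9 ≈ 100.2222 and Q = 863/9 ≈ 95.8889.
Expenditure moves from 125×112 = 14000 to 100.2222×95.8889 = 9610.1975; change = -4389.80.

-4389.80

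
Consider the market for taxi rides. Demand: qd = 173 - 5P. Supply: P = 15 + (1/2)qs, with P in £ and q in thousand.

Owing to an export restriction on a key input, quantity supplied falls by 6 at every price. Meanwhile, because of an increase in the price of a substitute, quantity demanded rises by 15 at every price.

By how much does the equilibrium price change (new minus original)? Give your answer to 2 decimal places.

+3.00

Before the shock: 173 - 5P = 2P - 30 ⇒ 203 = 7P ⇒ P = 29, q = 28.
With the change applied: demand qd = 188 - 5P, supply qs = 2P - 36.
Equate the new curves: 188 - 5P = 2P - 36, giving 224 = 7P, P = 32, q = 28.
ΔP = 32 − 29 = +3.00.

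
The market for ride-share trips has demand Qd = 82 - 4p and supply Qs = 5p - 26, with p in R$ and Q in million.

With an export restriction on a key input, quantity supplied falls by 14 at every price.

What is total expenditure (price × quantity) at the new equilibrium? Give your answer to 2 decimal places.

Initially, 82 - 4p = 5p - 26, so 108 = 9p and p = 12, Q = 34.
The new curves are Qd = 82 - 4p (demand) and Qs = 5p - 40 (supply).
Setting them equal: 82 - 4p = 5p - 40 → 122 = 9p, so p = 122/9 ≈ 13.5556 and Q = 250/9 ≈ 27.7778.
New expenditure = 13.5556 × 27.7778 = 376.54.

376.54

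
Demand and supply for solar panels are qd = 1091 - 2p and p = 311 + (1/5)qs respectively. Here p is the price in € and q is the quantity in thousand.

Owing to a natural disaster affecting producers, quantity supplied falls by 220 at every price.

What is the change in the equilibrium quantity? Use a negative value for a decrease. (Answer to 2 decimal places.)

Before the shock: 1091 - 2p = 5p - 1555 ⇒ 2646 = 7p ⇒ p = 378, q = 335.
The shock moves the curves to qd = 1091 - 2p and qs = 5p - 1775.
Equate the new curves: 1091 - 2p = 5p - 1775, giving 2866 = 7p, p = 2866/7 ≈ 409.4286, q = 1905/7 ≈ 272.1429.
Δq = 272.1429 − 335 = -62.86.

-62.86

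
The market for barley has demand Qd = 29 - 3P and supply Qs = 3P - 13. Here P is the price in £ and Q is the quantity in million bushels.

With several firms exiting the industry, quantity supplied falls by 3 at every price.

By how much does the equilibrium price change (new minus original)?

Before the shock: 29 - 3P = 3P - 13 ⇒ 42 = 6P ⇒ P = 7, Q = 8.
With the change applied: demand Qd = 29 - 3P, supply Qs = 3P - 16.
Setting them equal: 29 - 3P = 3P - 16 → 45 = 6P, so P = 7.5 and Q = 6.5.
ΔP = 7.5 − 7 = +0.5.

+0.5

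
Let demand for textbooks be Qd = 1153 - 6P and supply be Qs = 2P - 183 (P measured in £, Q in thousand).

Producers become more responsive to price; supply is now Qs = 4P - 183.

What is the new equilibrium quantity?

Initially, 1153 - 6P = 2P - 183, so 1336 = 8P and P = 167, Q = 151.
With the change applied: demand Qd = 1153 - 6P, supply Qs = 4P - 183.
Clearing the new market: 1153 - 6P = 4P - 183, so P = 133.6 and Q = 351.4.

351.4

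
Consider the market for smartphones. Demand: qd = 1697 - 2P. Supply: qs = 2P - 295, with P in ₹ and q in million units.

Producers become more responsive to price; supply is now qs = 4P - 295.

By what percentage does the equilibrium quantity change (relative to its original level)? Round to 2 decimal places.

Before the shock: 1697 - 2P = 2P - 295 ⇒ 1992 = 4P ⇒ P = 498, q = 701.
With the change applied: demand qd = 1697 - 2P, supply qs = 4P - 295.
New equilibrium: 1697 - 2P = 4P - 295 ⇒ 1992 = 6P ⇒ P = 332, q = 1033.
%Δq = (1033 − 701) / 701 × 100 = +47.36%.

+47.36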